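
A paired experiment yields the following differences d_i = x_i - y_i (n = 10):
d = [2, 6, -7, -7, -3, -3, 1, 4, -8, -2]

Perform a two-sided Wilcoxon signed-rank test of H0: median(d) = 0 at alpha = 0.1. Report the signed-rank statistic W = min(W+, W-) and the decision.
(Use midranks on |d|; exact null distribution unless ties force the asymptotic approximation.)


Step 1: Drop any zero differences (none here) and take |d_i|.
|d| = [2, 6, 7, 7, 3, 3, 1, 4, 8, 2]
Step 2: Midrank |d_i| (ties get averaged ranks).
ranks: |2|->2.5, |6|->7, |7|->8.5, |7|->8.5, |3|->4.5, |3|->4.5, |1|->1, |4|->6, |8|->10, |2|->2.5
Step 3: Attach original signs; sum ranks with positive sign and with negative sign.
W+ = 2.5 + 7 + 1 + 6 = 16.5
W- = 8.5 + 8.5 + 4.5 + 4.5 + 10 + 2.5 = 38.5
(Check: W+ + W- = 55 should equal n(n+1)/2 = 55.)
Step 4: Test statistic W = min(W+, W-) = 16.5.
Step 5: Ties in |d|, so use the tie-corrected normal approximation.
        E[W] = n(n+1)/4 = 10*11/4 = 27.5.
        Tie groups: |d|=2 (t=2), |d|=3 (t=2), |d|=7 (t=2); sum(t^3 - t) = 18.
        Var[W] = n(n+1)(2n+1)/24 - sum(t^3-t)/48 = 2310/24 - 18/48 = 95.875.
        z = (W - E[W]) / sqrt(Var[W]) = (16.5 - 27.5) / 9.7916 = -1.1234.
        Two-sided p = 2*Phi(z) = 0.261262.
Step 6: alpha = 0.1. fail to reject H0.

W+ = 16.5, W- = 38.5, W = min = 16.5, p = 0.261262, fail to reject H0.


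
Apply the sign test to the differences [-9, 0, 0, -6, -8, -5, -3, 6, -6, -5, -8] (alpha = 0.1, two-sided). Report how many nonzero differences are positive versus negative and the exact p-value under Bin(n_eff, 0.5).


Step 1: Discard zero differences. Original n = 11; n_eff = number of nonzero differences = 9.
Nonzero differences (with sign): -9, -6, -8, -5, -3, +6, -6, -5, -8
Step 2: Count signs: positive = 1, negative = 8.
Step 3: Under H0: P(positive) = 0.5, so the number of positives S ~ Bin(9, 0.5).
Step 4: Two-sided exact p-value = sum of Bin(9,0.5) probabilities at or below the observed probability = 0.039062.
Step 5: alpha = 0.1. reject H0.

n_eff = 9, pos = 1, neg = 8, p = 0.039062, reject H0.


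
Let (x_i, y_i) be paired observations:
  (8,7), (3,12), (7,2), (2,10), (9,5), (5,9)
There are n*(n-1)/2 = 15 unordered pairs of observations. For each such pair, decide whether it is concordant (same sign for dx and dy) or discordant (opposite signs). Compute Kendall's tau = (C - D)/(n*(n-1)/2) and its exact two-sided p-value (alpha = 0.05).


Step 1: Enumerate the 15 unordered pairs (i,j) with i<j and classify each by sign(x_j-x_i) * sign(y_j-y_i).
  (1,2):dx=-5,dy=+5->D; (1,3):dx=-1,dy=-5->C; (1,4):dx=-6,dy=+3->D; (1,5):dx=+1,dy=-2->D
  (1,6):dx=-3,dy=+2->D; (2,3):dx=+4,dy=-10->D; (2,4):dx=-1,dy=-2->C; (2,5):dx=+6,dy=-7->D
  (2,6):dx=+2,dy=-3->D; (3,4):dx=-5,dy=+8->D; (3,5):dx=+2,dy=+3->C; (3,6):dx=-2,dy=+7->D
  (4,5):dx=+7,dy=-5->D; (4,6):dx=+3,dy=-1->D; (5,6):dx=-4,dy=+4->D
Step 2: C = 3, D = 12, total pairs = 15.
Step 3: tau = (C - D)/(n(n-1)/2) = (3 - 12)/15 = -0.600000.
Step 4: Exact two-sided p-value (enumerate n! = 720 permutations of y under H0): p = 0.136111.
Step 5: alpha = 0.05. fail to reject H0.

tau_b = -0.6000 (C=3, D=12), p = 0.136111, fail to reject H0.


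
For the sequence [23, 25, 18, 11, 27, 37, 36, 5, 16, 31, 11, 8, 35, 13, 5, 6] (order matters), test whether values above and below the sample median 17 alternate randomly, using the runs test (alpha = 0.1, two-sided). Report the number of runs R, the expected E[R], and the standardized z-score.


Step 1: Compute median = 17; label A = above, B = below.
Labels in order: AAABAAABBABBABBB  (n_A = 8, n_B = 8)
Step 2: Count runs R = 8.
Step 3: Under H0 (random ordering), E[R] = 2*n_A*n_B/(n_A+n_B) + 1 = 2*8*8/16 + 1 = 9.0000.
        Var[R] = 2*n_A*n_B*(2*n_A*n_B - n_A - n_B) / ((n_A+n_B)^2 * (n_A+n_B-1)) = 14336/3840 = 3.7333.
        SD[R] = 1.9322.
Step 4: Continuity-corrected z = (R + 0.5 - E[R]) / SD[R] = (8 + 0.5 - 9.0000) / 1.9322 = -0.2588.
Step 5: Two-sided p-value via normal approximation = 2*(1 - Phi(|z|)) = 0.795809.
Step 6: alpha = 0.1. fail to reject H0.

R = 8, z = -0.2588, p = 0.795809, fail to reject H0.


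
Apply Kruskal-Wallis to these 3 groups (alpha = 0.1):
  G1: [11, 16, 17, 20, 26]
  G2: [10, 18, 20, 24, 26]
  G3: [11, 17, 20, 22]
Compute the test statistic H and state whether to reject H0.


Step 1: Combine all N = 14 observations and assign midranks.
sorted (value, group, rank): (10,G2,1), (11,G1,2.5), (11,G3,2.5), (16,G1,4), (17,G1,5.5), (17,G3,5.5), (18,G2,7), (20,G1,9), (20,G2,9), (20,G3,9), (22,G3,11), (24,G2,12), (26,G1,13.5), (26,G2,13.5)
Step 2: Sum ranks within each group.
R_1 = 34.5 (n_1 = 5)
R_2 = 42.5 (n_2 = 5)
R_3 = 28 (n_3 = 4)
Step 3: H = 12/(N(N+1)) * sum(R_i^2/n_i) - 3(N+1)
     = 12/(14*15) * (34.5^2/5 + 42.5^2/5 + 28^2/4) - 3*15
     = 0.057143 * 795.3 - 45
     = 0.445714.
Step 4: Ties present; correction factor C = 1 - 42/(14^3 - 14) = 0.984615. Corrected H = 0.445714 / 0.984615 = 0.452679.
Step 5: Under H0, H ~ chi^2(2); p-value = 0.797447.
Step 6: alpha = 0.1. fail to reject H0.

H = 0.4527, df = 2, p = 0.797447, fail to reject H0.


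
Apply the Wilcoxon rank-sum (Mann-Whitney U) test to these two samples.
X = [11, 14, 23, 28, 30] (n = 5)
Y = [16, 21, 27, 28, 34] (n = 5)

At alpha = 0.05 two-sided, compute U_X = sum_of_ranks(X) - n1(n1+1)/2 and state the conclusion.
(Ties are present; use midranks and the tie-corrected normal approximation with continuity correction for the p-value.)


Step 1: Combine and sort all 10 observations; assign midranks.
sorted (value, group): (11,X), (14,X), (16,Y), (21,Y), (23,X), (27,Y), (28,X), (28,Y), (30,X), (34,Y)
ranks: 11->1, 14->2, 16->3, 21->4, 23->5, 27->6, 28->7.5, 28->7.5, 30->9, 34->10
Step 2: Rank sum for X: R1 = 1 + 2 + 5 + 7.5 + 9 = 24.5.
Step 3: U_X = R1 - n1(n1+1)/2 = 24.5 - 5*6/2 = 24.5 - 15 = 9.5.
       U_Y = n1*n2 - U_X = 25 - 9.5 = 15.5.
Step 4: Ties are present, so use the tie-corrected normal approximation (with continuity correction) for the p-value.
Step 5: p-value = 0.600402; compare to alpha = 0.05. fail to reject H0.

U_X = 9.5, p = 0.600402, fail to reject H0 at alpha = 0.05.


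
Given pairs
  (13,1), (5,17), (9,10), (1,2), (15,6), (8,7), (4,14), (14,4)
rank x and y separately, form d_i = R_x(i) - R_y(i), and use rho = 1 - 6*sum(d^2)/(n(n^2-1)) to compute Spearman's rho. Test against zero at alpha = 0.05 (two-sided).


Step 1: Rank x and y separately (midranks; no ties here).
rank(x): 13->6, 5->3, 9->5, 1->1, 15->8, 8->4, 4->2, 14->7
rank(y): 1->1, 17->8, 10->6, 2->2, 6->4, 7->5, 14->7, 4->3
Step 2: d_i = R_x(i) - R_y(i); compute d_i^2.
  (6-1)^2=25, (3-8)^2=25, (5-6)^2=1, (1-2)^2=1, (8-4)^2=16, (4-5)^2=1, (2-7)^2=25, (7-3)^2=16
sum(d^2) = 110.
Step 3: rho = 1 - 6*110 / (8*(8^2 - 1)) = 1 - 660/504 = -0.309524.
Step 4: Under H0, t = rho * sqrt((n-2)/(1-rho^2)) = -0.7973 ~ t(6).
Step 5: Two-sided p-value from the t-distribution with 6 df = 0.455645.
Step 6: alpha = 0.05. fail to reject H0.

rho = -0.3095, p = 0.455645, fail to reject H0 at alpha = 0.05.


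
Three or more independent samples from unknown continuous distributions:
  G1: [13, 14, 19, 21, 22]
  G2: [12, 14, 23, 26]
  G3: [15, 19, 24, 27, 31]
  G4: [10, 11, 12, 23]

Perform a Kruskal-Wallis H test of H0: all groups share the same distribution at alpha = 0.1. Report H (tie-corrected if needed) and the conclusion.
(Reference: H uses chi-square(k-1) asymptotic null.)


Step 1: Combine all N = 18 observations and assign midranks.
sorted (value, group, rank): (10,G4,1), (11,G4,2), (12,G2,3.5), (12,G4,3.5), (13,G1,5), (14,G1,6.5), (14,G2,6.5), (15,G3,8), (19,G1,9.5), (19,G3,9.5), (21,G1,11), (22,G1,12), (23,G2,13.5), (23,G4,13.5), (24,G3,15), (26,G2,16), (27,G3,17), (31,G3,18)
Step 2: Sum ranks within each group.
R_1 = 44 (n_1 = 5)
R_2 = 39.5 (n_2 = 4)
R_3 = 67.5 (n_3 = 5)
R_4 = 20 (n_4 = 4)
Step 3: H = 12/(N(N+1)) * sum(R_i^2/n_i) - 3(N+1)
     = 12/(18*19) * (44^2/5 + 39.5^2/4 + 67.5^2/5 + 20^2/4) - 3*19
     = 0.035088 * 1788.51 - 57
     = 5.754825.
Step 4: Ties present; correction factor C = 1 - 24/(18^3 - 18) = 0.995872. Corrected H = 5.754825 / 0.995872 = 5.778679.
Step 5: Under H0, H ~ chi^2(3); p-value = 0.122889.
Step 6: alpha = 0.1. fail to reject H0.

H = 5.7787, df = 3, p = 0.122889, fail to reject H0.


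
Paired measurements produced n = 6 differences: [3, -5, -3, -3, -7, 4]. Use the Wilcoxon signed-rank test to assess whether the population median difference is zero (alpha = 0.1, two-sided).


Step 1: Drop any zero differences (none here) and take |d_i|.
|d| = [3, 5, 3, 3, 7, 4]
Step 2: Midrank |d_i| (ties get averaged ranks).
ranks: |3|->2, |5|->5, |3|->2, |3|->2, |7|->6, |4|->4
Step 3: Attach original signs; sum ranks with positive sign and with negative sign.
W+ = 2 + 4 = 6
W- = 5 + 2 + 2 + 6 = 15
(Check: W+ + W- = 21 should equal n(n+1)/2 = 21.)
Step 4: Test statistic W = min(W+, W-) = 6.
Step 5: Ties in |d|, so use the tie-corrected normal approximation.
        E[W] = n(n+1)/4 = 6*7/4 = 10.5.
        Tie groups: |d|=3 (t=3); sum(t^3 - t) = 24.
        Var[W] = n(n+1)(2n+1)/24 - sum(t^3-t)/48 = 546/24 - 24/48 = 22.25.
        z = (W - E[W]) / sqrt(Var[W]) = (6 - 10.5) / 4.7170 = -0.9540.
        Two-sided p = 2*Phi(z) = 0.340085.
Step 6: alpha = 0.1. fail to reject H0.

W+ = 6, W- = 15, W = min = 6, p = 0.340085, fail to reject H0.


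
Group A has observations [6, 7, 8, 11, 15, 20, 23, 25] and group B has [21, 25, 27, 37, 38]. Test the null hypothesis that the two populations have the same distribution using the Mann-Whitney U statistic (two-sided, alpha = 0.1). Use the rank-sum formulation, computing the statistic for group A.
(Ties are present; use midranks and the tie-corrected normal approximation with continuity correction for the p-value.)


Step 1: Combine and sort all 13 observations; assign midranks.
sorted (value, group): (6,X), (7,X), (8,X), (11,X), (15,X), (20,X), (21,Y), (23,X), (25,X), (25,Y), (27,Y), (37,Y), (38,Y)
ranks: 6->1, 7->2, 8->3, 11->4, 15->5, 20->6, 21->7, 23->8, 25->9.5, 25->9.5, 27->11, 37->12, 38->13
Step 2: Rank sum for X: R1 = 1 + 2 + 3 + 4 + 5 + 6 + 8 + 9.5 = 38.5.
Step 3: U_X = R1 - n1(n1+1)/2 = 38.5 - 8*9/2 = 38.5 - 36 = 2.5.
       U_Y = n1*n2 - U_X = 40 - 2.5 = 37.5.
Step 4: Ties are present, so use the tie-corrected normal approximation (with continuity correction) for the p-value.
Step 5: p-value = 0.012704; compare to alpha = 0.1. reject H0.

U_X = 2.5, p = 0.012704, reject H0 at alpha = 0.1.


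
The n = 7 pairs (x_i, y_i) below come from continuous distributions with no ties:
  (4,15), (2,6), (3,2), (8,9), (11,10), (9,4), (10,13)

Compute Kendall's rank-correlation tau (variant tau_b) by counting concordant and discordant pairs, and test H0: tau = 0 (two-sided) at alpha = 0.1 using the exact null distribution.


Step 1: Enumerate the 21 unordered pairs (i,j) with i<j and classify each by sign(x_j-x_i) * sign(y_j-y_i).
  (1,2):dx=-2,dy=-9->C; (1,3):dx=-1,dy=-13->C; (1,4):dx=+4,dy=-6->D; (1,5):dx=+7,dy=-5->D
  (1,6):dx=+5,dy=-11->D; (1,7):dx=+6,dy=-2->D; (2,3):dx=+1,dy=-4->D; (2,4):dx=+6,dy=+3->C
  (2,5):dx=+9,dy=+4->C; (2,6):dx=+7,dy=-2->D; (2,7):dx=+8,dy=+7->C; (3,4):dx=+5,dy=+7->C
  (3,5):dx=+8,dy=+8->C; (3,6):dx=+6,dy=+2->C; (3,7):dx=+7,dy=+11->C; (4,5):dx=+3,dy=+1->C
  (4,6):dx=+1,dy=-5->D; (4,7):dx=+2,dy=+4->C; (5,6):dx=-2,dy=-6->C; (5,7):dx=-1,dy=+3->D
  (6,7):dx=+1,dy=+9->C
Step 2: C = 13, D = 8, total pairs = 21.
Step 3: tau = (C - D)/(n(n-1)/2) = (13 - 8)/21 = 0.238095.
Step 4: Exact two-sided p-value (enumerate n! = 5040 permutations of y under H0): p = 0.561905.
Step 5: alpha = 0.1. fail to reject H0.

tau_b = 0.2381 (C=13, D=8), p = 0.561905, fail to reject H0.


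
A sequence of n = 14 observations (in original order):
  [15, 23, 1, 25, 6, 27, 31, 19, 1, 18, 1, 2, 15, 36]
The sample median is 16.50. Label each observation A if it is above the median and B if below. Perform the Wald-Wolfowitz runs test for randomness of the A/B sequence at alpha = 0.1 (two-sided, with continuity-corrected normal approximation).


Step 1: Compute median = 16.50; label A = above, B = below.
Labels in order: BABABAAABABBBA  (n_A = 7, n_B = 7)
Step 2: Count runs R = 10.
Step 3: Under H0 (random ordering), E[R] = 2*n_A*n_B/(n_A+n_B) + 1 = 2*7*7/14 + 1 = 8.0000.
        Var[R] = 2*n_A*n_B*(2*n_A*n_B - n_A - n_B) / ((n_A+n_B)^2 * (n_A+n_B-1)) = 8232/2548 = 3.2308.
        SD[R] = 1.7974.
Step 4: Continuity-corrected z = (R - 0.5 - E[R]) / SD[R] = (10 - 0.5 - 8.0000) / 1.7974 = 0.8345.
Step 5: Two-sided p-value via normal approximation = 2*(1 - Phi(|z|)) = 0.403986.
Step 6: alpha = 0.1. fail to reject H0.

R = 10, z = 0.8345, p = 0.403986, fail to reject H0.


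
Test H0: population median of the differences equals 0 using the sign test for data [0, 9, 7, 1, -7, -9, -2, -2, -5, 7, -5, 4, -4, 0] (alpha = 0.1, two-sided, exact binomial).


Step 1: Discard zero differences. Original n = 14; n_eff = number of nonzero differences = 12.
Nonzero differences (with sign): +9, +7, +1, -7, -9, -2, -2, -5, +7, -5, +4, -4
Step 2: Count signs: positive = 5, negative = 7.
Step 3: Under H0: P(positive) = 0.5, so the number of positives S ~ Bin(12, 0.5).
Step 4: Two-sided exact p-value = sum of Bin(12,0.5) probabilities at or below the observed probability = 0.774414.
Step 5: alpha = 0.1. fail to reject H0.

n_eff = 12, pos = 5, neg = 7, p = 0.774414, fail to reject H0.


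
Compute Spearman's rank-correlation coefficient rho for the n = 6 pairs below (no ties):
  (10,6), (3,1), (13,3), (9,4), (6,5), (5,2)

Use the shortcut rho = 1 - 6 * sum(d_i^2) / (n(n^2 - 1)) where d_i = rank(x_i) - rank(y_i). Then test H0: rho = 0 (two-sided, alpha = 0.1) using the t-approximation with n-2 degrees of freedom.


Step 1: Rank x and y separately (midranks; no ties here).
rank(x): 10->5, 3->1, 13->6, 9->4, 6->3, 5->2
rank(y): 6->6, 1->1, 3->3, 4->4, 5->5, 2->2
Step 2: d_i = R_x(i) - R_y(i); compute d_i^2.
  (5-6)^2=1, (1-1)^2=0, (6-3)^2=9, (4-4)^2=0, (3-5)^2=4, (2-2)^2=0
sum(d^2) = 14.
Step 3: rho = 1 - 6*14 / (6*(6^2 - 1)) = 1 - 84/210 = 0.600000.
Step 4: Under H0, t = rho * sqrt((n-2)/(1-rho^2)) = 1.5000 ~ t(4).
Step 5: Two-sided p-value from the t-distribution with 4 df = 0.208000.
Step 6: alpha = 0.1. fail to reject H0.

rho = 0.6000, p = 0.208000, fail to reject H0 at alpha = 0.1.


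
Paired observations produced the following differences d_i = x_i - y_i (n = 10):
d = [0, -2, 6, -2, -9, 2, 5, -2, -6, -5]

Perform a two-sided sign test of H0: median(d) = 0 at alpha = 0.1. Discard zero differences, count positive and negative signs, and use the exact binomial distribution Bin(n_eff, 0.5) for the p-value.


Step 1: Discard zero differences. Original n = 10; n_eff = number of nonzero differences = 9.
Nonzero differences (with sign): -2, +6, -2, -9, +2, +5, -2, -6, -5
Step 2: Count signs: positive = 3, negative = 6.
Step 3: Under H0: P(positive) = 0.5, so the number of positives S ~ Bin(9, 0.5).
Step 4: Two-sided exact p-value = sum of Bin(9,0.5) probabilities at or below the observed probability = 0.507812.
Step 5: alpha = 0.1. fail to reject H0.

n_eff = 9, pos = 3, neg = 6, p = 0.507812, fail to reject H0.


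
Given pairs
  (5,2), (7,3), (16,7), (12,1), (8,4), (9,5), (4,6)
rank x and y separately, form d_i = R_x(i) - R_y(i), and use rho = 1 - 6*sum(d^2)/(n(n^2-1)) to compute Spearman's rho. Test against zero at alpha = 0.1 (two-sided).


Step 1: Rank x and y separately (midranks; no ties here).
rank(x): 5->2, 7->3, 16->7, 12->6, 8->4, 9->5, 4->1
rank(y): 2->2, 3->3, 7->7, 1->1, 4->4, 5->5, 6->6
Step 2: d_i = R_x(i) - R_y(i); compute d_i^2.
  (2-2)^2=0, (3-3)^2=0, (7-7)^2=0, (6-1)^2=25, (4-4)^2=0, (5-5)^2=0, (1-6)^2=25
sum(d^2) = 50.
Step 3: rho = 1 - 6*50 / (7*(7^2 - 1)) = 1 - 300/336 = 0.107143.
Step 4: Under H0, t = rho * sqrt((n-2)/(1-rho^2)) = 0.2410 ~ t(5).
Step 5: Two-sided p-value from the t-distribution with 5 df = 0.819151.
Step 6: alpha = 0.1. fail to reject H0.

rho = 0.1071, p = 0.819151, fail to reject H0 at alpha = 0.1.


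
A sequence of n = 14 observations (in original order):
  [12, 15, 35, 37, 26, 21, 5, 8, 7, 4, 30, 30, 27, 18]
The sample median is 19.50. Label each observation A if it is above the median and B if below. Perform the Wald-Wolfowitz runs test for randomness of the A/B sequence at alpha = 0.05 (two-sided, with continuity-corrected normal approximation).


Step 1: Compute median = 19.50; label A = above, B = below.
Labels in order: BBAAAABBBBAAAB  (n_A = 7, n_B = 7)
Step 2: Count runs R = 5.
Step 3: Under H0 (random ordering), E[R] = 2*n_A*n_B/(n_A+n_B) + 1 = 2*7*7/14 + 1 = 8.0000.
        Var[R] = 2*n_A*n_B*(2*n_A*n_B - n_A - n_B) / ((n_A+n_B)^2 * (n_A+n_B-1)) = 8232/2548 = 3.2308.
        SD[R] = 1.7974.
Step 4: Continuity-corrected z = (R + 0.5 - E[R]) / SD[R] = (5 + 0.5 - 8.0000) / 1.7974 = -1.3909.
Step 5: Two-sided p-value via normal approximation = 2*(1 - Phi(|z|)) = 0.164264.
Step 6: alpha = 0.05. fail to reject H0.

R = 5, z = -1.3909, p = 0.164264, fail to reject H0.


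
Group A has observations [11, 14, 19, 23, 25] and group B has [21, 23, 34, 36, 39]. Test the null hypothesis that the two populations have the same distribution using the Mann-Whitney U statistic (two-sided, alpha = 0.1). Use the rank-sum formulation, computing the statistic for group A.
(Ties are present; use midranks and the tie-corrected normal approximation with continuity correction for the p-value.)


Step 1: Combine and sort all 10 observations; assign midranks.
sorted (value, group): (11,X), (14,X), (19,X), (21,Y), (23,X), (23,Y), (25,X), (34,Y), (36,Y), (39,Y)
ranks: 11->1, 14->2, 19->3, 21->4, 23->5.5, 23->5.5, 25->7, 34->8, 36->9, 39->10
Step 2: Rank sum for X: R1 = 1 + 2 + 3 + 5.5 + 7 = 18.5.
Step 3: U_X = R1 - n1(n1+1)/2 = 18.5 - 5*6/2 = 18.5 - 15 = 3.5.
       U_Y = n1*n2 - U_X = 25 - 3.5 = 21.5.
Step 4: Ties are present, so use the tie-corrected normal approximation (with continuity correction) for the p-value.
Step 5: p-value = 0.074913; compare to alpha = 0.1. reject H0.

U_X = 3.5, p = 0.074913, reject H0 at alpha = 0.1.


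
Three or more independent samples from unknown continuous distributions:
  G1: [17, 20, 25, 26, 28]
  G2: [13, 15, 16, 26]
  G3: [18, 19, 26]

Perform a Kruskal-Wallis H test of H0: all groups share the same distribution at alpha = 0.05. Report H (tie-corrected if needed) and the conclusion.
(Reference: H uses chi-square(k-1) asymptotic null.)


Step 1: Combine all N = 12 observations and assign midranks.
sorted (value, group, rank): (13,G2,1), (15,G2,2), (16,G2,3), (17,G1,4), (18,G3,5), (19,G3,6), (20,G1,7), (25,G1,8), (26,G1,10), (26,G2,10), (26,G3,10), (28,G1,12)
Step 2: Sum ranks within each group.
R_1 = 41 (n_1 = 5)
R_2 = 16 (n_2 = 4)
R_3 = 21 (n_3 = 3)
Step 3: H = 12/(N(N+1)) * sum(R_i^2/n_i) - 3(N+1)
     = 12/(12*13) * (41^2/5 + 16^2/4 + 21^2/3) - 3*13
     = 0.076923 * 547.2 - 39
     = 3.092308.
Step 4: Ties present; correction factor C = 1 - 24/(12^3 - 12) = 0.986014. Corrected H = 3.092308 / 0.986014 = 3.136170.
Step 5: Under H0, H ~ chi^2(2); p-value = 0.208444.
Step 6: alpha = 0.05. fail to reject H0.

H = 3.1362, df = 2, p = 0.208444, fail to reject H0.


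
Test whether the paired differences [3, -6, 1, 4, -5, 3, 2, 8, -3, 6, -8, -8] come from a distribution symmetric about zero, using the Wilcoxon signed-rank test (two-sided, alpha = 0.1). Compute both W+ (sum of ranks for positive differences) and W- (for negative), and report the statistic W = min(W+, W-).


Step 1: Drop any zero differences (none here) and take |d_i|.
|d| = [3, 6, 1, 4, 5, 3, 2, 8, 3, 6, 8, 8]
Step 2: Midrank |d_i| (ties get averaged ranks).
ranks: |3|->4, |6|->8.5, |1|->1, |4|->6, |5|->7, |3|->4, |2|->2, |8|->11, |3|->4, |6|->8.5, |8|->11, |8|->11
Step 3: Attach original signs; sum ranks with positive sign and with negative sign.
W+ = 4 + 1 + 6 + 4 + 2 + 11 + 8.5 = 36.5
W- = 8.5 + 7 + 4 + 11 + 11 = 41.5
(Check: W+ + W- = 78 should equal n(n+1)/2 = 78.)
Step 4: Test statistic W = min(W+, W-) = 36.5.
Step 5: Ties in |d|, so use the tie-corrected normal approximation.
        E[W] = n(n+1)/4 = 12*13/4 = 39.
        Tie groups: |d|=3 (t=3), |d|=6 (t=2), |d|=8 (t=3); sum(t^3 - t) = 54.
        Var[W] = n(n+1)(2n+1)/24 - sum(t^3-t)/48 = 3900/24 - 54/48 = 161.375.
        z = (W - E[W]) / sqrt(Var[W]) = (36.5 - 39) / 12.7033 = -0.1968.
        Two-sided p = 2*Phi(z) = 0.843985.
Step 6: alpha = 0.1. fail to reject H0.

W+ = 36.5, W- = 41.5, W = min = 36.5, p = 0.843985, fail to reject H0.


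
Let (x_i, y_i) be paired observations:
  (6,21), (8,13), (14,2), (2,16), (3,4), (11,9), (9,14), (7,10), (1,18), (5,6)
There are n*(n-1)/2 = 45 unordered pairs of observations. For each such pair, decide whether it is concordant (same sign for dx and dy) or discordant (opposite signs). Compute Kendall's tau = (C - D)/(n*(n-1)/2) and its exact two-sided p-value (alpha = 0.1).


Step 1: Enumerate the 45 unordered pairs (i,j) with i<j and classify each by sign(x_j-x_i) * sign(y_j-y_i).
  (1,2):dx=+2,dy=-8->D; (1,3):dx=+8,dy=-19->D; (1,4):dx=-4,dy=-5->C; (1,5):dx=-3,dy=-17->C
  (1,6):dx=+5,dy=-12->D; (1,7):dx=+3,dy=-7->D; (1,8):dx=+1,dy=-11->D; (1,9):dx=-5,dy=-3->C
  (1,10):dx=-1,dy=-15->C; (2,3):dx=+6,dy=-11->D; (2,4):dx=-6,dy=+3->D; (2,5):dx=-5,dy=-9->C
  (2,6):dx=+3,dy=-4->D; (2,7):dx=+1,dy=+1->C; (2,8):dx=-1,dy=-3->C; (2,9):dx=-7,dy=+5->D
  (2,10):dx=-3,dy=-7->C; (3,4):dx=-12,dy=+14->D; (3,5):dx=-11,dy=+2->D; (3,6):dx=-3,dy=+7->D
  (3,7):dx=-5,dy=+12->D; (3,8):dx=-7,dy=+8->D; (3,9):dx=-13,dy=+16->D; (3,10):dx=-9,dy=+4->D
  (4,5):dx=+1,dy=-12->D; (4,6):dx=+9,dy=-7->D; (4,7):dx=+7,dy=-2->D; (4,8):dx=+5,dy=-6->D
  (4,9):dx=-1,dy=+2->D; (4,10):dx=+3,dy=-10->D; (5,6):dx=+8,dy=+5->C; (5,7):dx=+6,dy=+10->C
  (5,8):dx=+4,dy=+6->C; (5,9):dx=-2,dy=+14->D; (5,10):dx=+2,dy=+2->C; (6,7):dx=-2,dy=+5->D
  (6,8):dx=-4,dy=+1->D; (6,9):dx=-10,dy=+9->D; (6,10):dx=-6,dy=-3->C; (7,8):dx=-2,dy=-4->C
  (7,9):dx=-8,dy=+4->D; (7,10):dx=-4,dy=-8->C; (8,9):dx=-6,dy=+8->D; (8,10):dx=-2,dy=-4->C
  (9,10):dx=+4,dy=-12->D
Step 2: C = 16, D = 29, total pairs = 45.
Step 3: tau = (C - D)/(n(n-1)/2) = (16 - 29)/45 = -0.288889.
Step 4: Exact two-sided p-value (enumerate n! = 3628800 permutations of y under H0): p = 0.291248.
Step 5: alpha = 0.1. fail to reject H0.

tau_b = -0.2889 (C=16, D=29), p = 0.291248, fail to reject H0.


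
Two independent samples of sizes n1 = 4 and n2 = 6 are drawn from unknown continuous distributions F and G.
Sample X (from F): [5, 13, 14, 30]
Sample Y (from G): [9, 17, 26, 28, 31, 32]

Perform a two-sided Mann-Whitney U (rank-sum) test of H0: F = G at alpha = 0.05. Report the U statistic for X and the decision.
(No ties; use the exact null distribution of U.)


Step 1: Combine and sort all 10 observations; assign midranks.
sorted (value, group): (5,X), (9,Y), (13,X), (14,X), (17,Y), (26,Y), (28,Y), (30,X), (31,Y), (32,Y)
ranks: 5->1, 9->2, 13->3, 14->4, 17->5, 26->6, 28->7, 30->8, 31->9, 32->10
Step 2: Rank sum for X: R1 = 1 + 3 + 4 + 8 = 16.
Step 3: U_X = R1 - n1(n1+1)/2 = 16 - 4*5/2 = 16 - 10 = 6.
       U_Y = n1*n2 - U_X = 24 - 6 = 18.
Step 4: No ties, so the exact null distribution of U (based on enumerating the C(10,4) = 210 equally likely rank assignments) gives the two-sided p-value.
Step 5: p-value = 0.257143; compare to alpha = 0.05. fail to reject H0.

U_X = 6, p = 0.257143, fail to reject H0 at alpha = 0.05.


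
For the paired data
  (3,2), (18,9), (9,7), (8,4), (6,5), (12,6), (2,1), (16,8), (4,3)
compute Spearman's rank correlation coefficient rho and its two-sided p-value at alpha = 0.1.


Step 1: Rank x and y separately (midranks; no ties here).
rank(x): 3->2, 18->9, 9->6, 8->5, 6->4, 12->7, 2->1, 16->8, 4->3
rank(y): 2->2, 9->9, 7->7, 4->4, 5->5, 6->6, 1->1, 8->8, 3->3
Step 2: d_i = R_x(i) - R_y(i); compute d_i^2.
  (2-2)^2=0, (9-9)^2=0, (6-7)^2=1, (5-4)^2=1, (4-5)^2=1, (7-6)^2=1, (1-1)^2=0, (8-8)^2=0, (3-3)^2=0
sum(d^2) = 4.
Step 3: rho = 1 - 6*4 / (9*(9^2 - 1)) = 1 - 24/720 = 0.966667.
Step 4: Under H0, t = rho * sqrt((n-2)/(1-rho^2)) = 9.9890 ~ t(7).
Step 5: Two-sided p-value from the t-distribution with 7 df = 0.000022.
Step 6: alpha = 0.1. reject H0.

rho = 0.9667, p = 0.000022, reject H0 at alpha = 0.1.


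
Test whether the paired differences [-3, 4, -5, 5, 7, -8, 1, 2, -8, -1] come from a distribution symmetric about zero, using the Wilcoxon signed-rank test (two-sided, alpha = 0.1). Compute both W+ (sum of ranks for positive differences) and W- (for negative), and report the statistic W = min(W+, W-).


Step 1: Drop any zero differences (none here) and take |d_i|.
|d| = [3, 4, 5, 5, 7, 8, 1, 2, 8, 1]
Step 2: Midrank |d_i| (ties get averaged ranks).
ranks: |3|->4, |4|->5, |5|->6.5, |5|->6.5, |7|->8, |8|->9.5, |1|->1.5, |2|->3, |8|->9.5, |1|->1.5
Step 3: Attach original signs; sum ranks with positive sign and with negative sign.
W+ = 5 + 6.5 + 8 + 1.5 + 3 = 24
W- = 4 + 6.5 + 9.5 + 9.5 + 1.5 = 31
(Check: W+ + W- = 55 should equal n(n+1)/2 = 55.)
Step 4: Test statistic W = min(W+, W-) = 24.
Step 5: Ties in |d|, so use the tie-corrected normal approximation.
        E[W] = n(n+1)/4 = 10*11/4 = 27.5.
        Tie groups: |d|=1 (t=2), |d|=5 (t=2), |d|=8 (t=2); sum(t^3 - t) = 18.
        Var[W] = n(n+1)(2n+1)/24 - sum(t^3-t)/48 = 2310/24 - 18/48 = 95.875.
        z = (W - E[W]) / sqrt(Var[W]) = (24 - 27.5) / 9.7916 = -0.3575.
        Two-sided p = 2*Phi(z) = 0.720755.
Step 6: alpha = 0.1. fail to reject H0.

W+ = 24, W- = 31, W = min = 24, p = 0.720755, fail to reject H0.


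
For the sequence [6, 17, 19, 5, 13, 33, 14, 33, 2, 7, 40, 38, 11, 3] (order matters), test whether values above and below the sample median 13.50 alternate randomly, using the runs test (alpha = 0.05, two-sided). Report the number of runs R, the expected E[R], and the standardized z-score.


Step 1: Compute median = 13.50; label A = above, B = below.
Labels in order: BAABBAAABBAABB  (n_A = 7, n_B = 7)
Step 2: Count runs R = 7.
Step 3: Under H0 (random ordering), E[R] = 2*n_A*n_B/(n_A+n_B) + 1 = 2*7*7/14 + 1 = 8.0000.
        Var[R] = 2*n_A*n_B*(2*n_A*n_B - n_A - n_B) / ((n_A+n_B)^2 * (n_A+n_B-1)) = 8232/2548 = 3.2308.
        SD[R] = 1.7974.
Step 4: Continuity-corrected z = (R + 0.5 - E[R]) / SD[R] = (7 + 0.5 - 8.0000) / 1.7974 = -0.2782.
Step 5: Two-sided p-value via normal approximation = 2*(1 - Phi(|z|)) = 0.780879.
Step 6: alpha = 0.05. fail to reject H0.

R = 7, z = -0.2782, p = 0.780879, fail to reject H0.


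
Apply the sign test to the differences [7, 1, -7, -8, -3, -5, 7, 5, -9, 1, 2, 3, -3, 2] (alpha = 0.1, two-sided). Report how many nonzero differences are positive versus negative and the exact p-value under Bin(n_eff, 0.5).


Step 1: Discard zero differences. Original n = 14; n_eff = number of nonzero differences = 14.
Nonzero differences (with sign): +7, +1, -7, -8, -3, -5, +7, +5, -9, +1, +2, +3, -3, +2
Step 2: Count signs: positive = 8, negative = 6.
Step 3: Under H0: P(positive) = 0.5, so the number of positives S ~ Bin(14, 0.5).
Step 4: Two-sided exact p-value = sum of Bin(14,0.5) probabilities at or below the observed probability = 0.790527.
Step 5: alpha = 0.1. fail to reject H0.

n_eff = 14, pos = 8, neg = 6, p = 0.790527, fail to reject H0.


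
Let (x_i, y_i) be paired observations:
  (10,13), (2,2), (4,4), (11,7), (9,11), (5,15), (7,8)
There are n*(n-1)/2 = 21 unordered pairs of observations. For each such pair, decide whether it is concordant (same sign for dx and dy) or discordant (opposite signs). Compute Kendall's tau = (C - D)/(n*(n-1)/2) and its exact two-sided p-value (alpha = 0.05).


Step 1: Enumerate the 21 unordered pairs (i,j) with i<j and classify each by sign(x_j-x_i) * sign(y_j-y_i).
  (1,2):dx=-8,dy=-11->C; (1,3):dx=-6,dy=-9->C; (1,4):dx=+1,dy=-6->D; (1,5):dx=-1,dy=-2->C
  (1,6):dx=-5,dy=+2->D; (1,7):dx=-3,dy=-5->C; (2,3):dx=+2,dy=+2->C; (2,4):dx=+9,dy=+5->C
  (2,5):dx=+7,dy=+9->C; (2,6):dx=+3,dy=+13->C; (2,7):dx=+5,dy=+6->C; (3,4):dx=+7,dy=+3->C
  (3,5):dx=+5,dy=+7->C; (3,6):dx=+1,dy=+11->C; (3,7):dx=+3,dy=+4->C; (4,5):dx=-2,dy=+4->D
  (4,6):dx=-6,dy=+8->D; (4,7):dx=-4,dy=+1->D; (5,6):dx=-4,dy=+4->D; (5,7):dx=-2,dy=-3->C
  (6,7):dx=+2,dy=-7->D
Step 2: C = 14, D = 7, total pairs = 21.
Step 3: tau = (C - D)/(n(n-1)/2) = (14 - 7)/21 = 0.333333.
Step 4: Exact two-sided p-value (enumerate n! = 5040 permutations of y under H0): p = 0.381349.
Step 5: alpha = 0.05. fail to reject H0.

tau_b = 0.3333 (C=14, D=7), p = 0.381349, fail to reject H0.


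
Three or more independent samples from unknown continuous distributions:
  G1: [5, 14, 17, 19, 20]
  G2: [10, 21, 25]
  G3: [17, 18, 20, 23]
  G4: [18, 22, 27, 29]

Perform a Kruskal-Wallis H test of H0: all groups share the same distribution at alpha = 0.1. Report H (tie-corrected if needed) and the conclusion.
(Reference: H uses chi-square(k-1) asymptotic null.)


Step 1: Combine all N = 16 observations and assign midranks.
sorted (value, group, rank): (5,G1,1), (10,G2,2), (14,G1,3), (17,G1,4.5), (17,G3,4.5), (18,G3,6.5), (18,G4,6.5), (19,G1,8), (20,G1,9.5), (20,G3,9.5), (21,G2,11), (22,G4,12), (23,G3,13), (25,G2,14), (27,G4,15), (29,G4,16)
Step 2: Sum ranks within each group.
R_1 = 26 (n_1 = 5)
R_2 = 27 (n_2 = 3)
R_3 = 33.5 (n_3 = 4)
R_4 = 49.5 (n_4 = 4)
Step 3: H = 12/(N(N+1)) * sum(R_i^2/n_i) - 3(N+1)
     = 12/(16*17) * (26^2/5 + 27^2/3 + 33.5^2/4 + 49.5^2/4) - 3*17
     = 0.044118 * 1271.33 - 51
     = 5.087868.
Step 4: Ties present; correction factor C = 1 - 18/(16^3 - 16) = 0.995588. Corrected H = 5.087868 / 0.995588 = 5.110414.
Step 5: Under H0, H ~ chi^2(3); p-value = 0.163888.
Step 6: alpha = 0.1. fail to reject H0.

H = 5.1104, df = 3, p = 0.163888, fail to reject H0.


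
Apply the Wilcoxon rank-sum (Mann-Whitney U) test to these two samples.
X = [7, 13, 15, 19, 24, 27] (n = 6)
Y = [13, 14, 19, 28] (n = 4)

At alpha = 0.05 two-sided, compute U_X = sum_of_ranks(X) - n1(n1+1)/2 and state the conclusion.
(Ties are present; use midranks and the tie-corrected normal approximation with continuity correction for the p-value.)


Step 1: Combine and sort all 10 observations; assign midranks.
sorted (value, group): (7,X), (13,X), (13,Y), (14,Y), (15,X), (19,X), (19,Y), (24,X), (27,X), (28,Y)
ranks: 7->1, 13->2.5, 13->2.5, 14->4, 15->5, 19->6.5, 19->6.5, 24->8, 27->9, 28->10
Step 2: Rank sum for X: R1 = 1 + 2.5 + 5 + 6.5 + 8 + 9 = 32.
Step 3: U_X = R1 - n1(n1+1)/2 = 32 - 6*7/2 = 32 - 21 = 11.
       U_Y = n1*n2 - U_X = 24 - 11 = 13.
Step 4: Ties are present, so use the tie-corrected normal approximation (with continuity correction) for the p-value.
Step 5: p-value = 0.914589; compare to alpha = 0.05. fail to reject H0.

U_X = 11, p = 0.914589, fail to reject H0 at alpha = 0.05.


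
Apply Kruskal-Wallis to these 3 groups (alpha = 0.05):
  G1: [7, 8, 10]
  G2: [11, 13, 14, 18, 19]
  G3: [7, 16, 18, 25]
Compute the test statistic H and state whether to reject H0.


Step 1: Combine all N = 12 observations and assign midranks.
sorted (value, group, rank): (7,G1,1.5), (7,G3,1.5), (8,G1,3), (10,G1,4), (11,G2,5), (13,G2,6), (14,G2,7), (16,G3,8), (18,G2,9.5), (18,G3,9.5), (19,G2,11), (25,G3,12)
Step 2: Sum ranks within each group.
R_1 = 8.5 (n_1 = 3)
R_2 = 38.5 (n_2 = 5)
R_3 = 31 (n_3 = 4)
Step 3: H = 12/(N(N+1)) * sum(R_i^2/n_i) - 3(N+1)
     = 12/(12*13) * (8.5^2/3 + 38.5^2/5 + 31^2/4) - 3*13
     = 0.076923 * 560.783 - 39
     = 4.137179.
Step 4: Ties present; correction factor C = 1 - 12/(12^3 - 12) = 0.993007. Corrected H = 4.137179 / 0.993007 = 4.166315.
Step 5: Under H0, H ~ chi^2(2); p-value = 0.124536.
Step 6: alpha = 0.05. fail to reject H0.

H = 4.1663, df = 2, p = 0.124536, fail to reject H0.


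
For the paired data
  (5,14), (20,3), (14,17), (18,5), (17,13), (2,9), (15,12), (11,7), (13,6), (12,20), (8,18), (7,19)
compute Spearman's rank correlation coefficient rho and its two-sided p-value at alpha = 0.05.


Step 1: Rank x and y separately (midranks; no ties here).
rank(x): 5->2, 20->12, 14->8, 18->11, 17->10, 2->1, 15->9, 11->5, 13->7, 12->6, 8->4, 7->3
rank(y): 14->8, 3->1, 17->9, 5->2, 13->7, 9->5, 12->6, 7->4, 6->3, 20->12, 18->10, 19->11
Step 2: d_i = R_x(i) - R_y(i); compute d_i^2.
  (2-8)^2=36, (12-1)^2=121, (8-9)^2=1, (11-2)^2=81, (10-7)^2=9, (1-5)^2=16, (9-6)^2=9, (5-4)^2=1, (7-3)^2=16, (6-12)^2=36, (4-10)^2=36, (3-11)^2=64
sum(d^2) = 426.
Step 3: rho = 1 - 6*426 / (12*(12^2 - 1)) = 1 - 2556/1716 = -0.489510.
Step 4: Under H0, t = rho * sqrt((n-2)/(1-rho^2)) = -1.7752 ~ t(10).
Step 5: Two-sided p-value from the t-distribution with 10 df = 0.106252.
Step 6: alpha = 0.05. fail to reject H0.

rho = -0.4895, p = 0.106252, fail to reject H0 at alpha = 0.05.


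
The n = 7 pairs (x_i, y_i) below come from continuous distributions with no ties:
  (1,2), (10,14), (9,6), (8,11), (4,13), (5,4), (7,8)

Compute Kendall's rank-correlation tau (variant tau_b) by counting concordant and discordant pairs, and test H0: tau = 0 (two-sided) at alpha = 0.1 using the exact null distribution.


Step 1: Enumerate the 21 unordered pairs (i,j) with i<j and classify each by sign(x_j-x_i) * sign(y_j-y_i).
  (1,2):dx=+9,dy=+12->C; (1,3):dx=+8,dy=+4->C; (1,4):dx=+7,dy=+9->C; (1,5):dx=+3,dy=+11->C
  (1,6):dx=+4,dy=+2->C; (1,7):dx=+6,dy=+6->C; (2,3):dx=-1,dy=-8->C; (2,4):dx=-2,dy=-3->C
  (2,5):dx=-6,dy=-1->C; (2,6):dx=-5,dy=-10->C; (2,7):dx=-3,dy=-6->C; (3,4):dx=-1,dy=+5->D
  (3,5):dx=-5,dy=+7->D; (3,6):dx=-4,dy=-2->C; (3,7):dx=-2,dy=+2->D; (4,5):dx=-4,dy=+2->D
  (4,6):dx=-3,dy=-7->C; (4,7):dx=-1,dy=-3->C; (5,6):dx=+1,dy=-9->D; (5,7):dx=+3,dy=-5->D
  (6,7):dx=+2,dy=+4->C
Step 2: C = 15, D = 6, total pairs = 21.
Step 3: tau = (C - D)/(n(n-1)/2) = (15 - 6)/21 = 0.428571.
Step 4: Exact two-sided p-value (enumerate n! = 5040 permutations of y under H0): p = 0.238889.
Step 5: alpha = 0.1. fail to reject H0.

tau_b = 0.4286 (C=15, D=6), p = 0.238889, fail to reject H0.


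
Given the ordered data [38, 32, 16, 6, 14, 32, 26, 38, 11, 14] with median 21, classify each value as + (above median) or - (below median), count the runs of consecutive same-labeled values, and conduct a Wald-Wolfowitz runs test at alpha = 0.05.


Step 1: Compute median = 21; label A = above, B = below.
Labels in order: AABBBAAABB  (n_A = 5, n_B = 5)
Step 2: Count runs R = 4.
Step 3: Under H0 (random ordering), E[R] = 2*n_A*n_B/(n_A+n_B) + 1 = 2*5*5/10 + 1 = 6.0000.
        Var[R] = 2*n_A*n_B*(2*n_A*n_B - n_A - n_B) / ((n_A+n_B)^2 * (n_A+n_B-1)) = 2000/900 = 2.2222.
        SD[R] = 1.4907.
Step 4: Continuity-corrected z = (R + 0.5 - E[R]) / SD[R] = (4 + 0.5 - 6.0000) / 1.4907 = -1.0062.
Step 5: Two-sided p-value via normal approximation = 2*(1 - Phi(|z|)) = 0.314305.
Step 6: alpha = 0.05. fail to reject H0.

R = 4, z = -1.0062, p = 0.314305, fail to reject H0.


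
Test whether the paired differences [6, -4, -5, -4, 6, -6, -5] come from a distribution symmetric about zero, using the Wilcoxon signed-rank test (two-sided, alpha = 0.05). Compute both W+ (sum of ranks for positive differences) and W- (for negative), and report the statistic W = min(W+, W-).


Step 1: Drop any zero differences (none here) and take |d_i|.
|d| = [6, 4, 5, 4, 6, 6, 5]
Step 2: Midrank |d_i| (ties get averaged ranks).
ranks: |6|->6, |4|->1.5, |5|->3.5, |4|->1.5, |6|->6, |6|->6, |5|->3.5
Step 3: Attach original signs; sum ranks with positive sign and with negative sign.
W+ = 6 + 6 = 12
W- = 1.5 + 3.5 + 1.5 + 6 + 3.5 = 16
(Check: W+ + W- = 28 should equal n(n+1)/2 = 28.)
Step 4: Test statistic W = min(W+, W-) = 12.
Step 5: Ties in |d|, so use the tie-corrected normal approximation.
        E[W] = n(n+1)/4 = 7*8/4 = 14.
        Tie groups: |d|=4 (t=2), |d|=5 (t=2), |d|=6 (t=3); sum(t^3 - t) = 36.
        Var[W] = n(n+1)(2n+1)/24 - sum(t^3-t)/48 = 840/24 - 36/48 = 34.25.
        z = (W - E[W]) / sqrt(Var[W]) = (12 - 14) / 5.8523 = -0.3417.
        Two-sided p = 2*Phi(z) = 0.732544.
Step 6: alpha = 0.05. fail to reject H0.

W+ = 12, W- = 16, W = min = 12, p = 0.732544, fail to reject H0.


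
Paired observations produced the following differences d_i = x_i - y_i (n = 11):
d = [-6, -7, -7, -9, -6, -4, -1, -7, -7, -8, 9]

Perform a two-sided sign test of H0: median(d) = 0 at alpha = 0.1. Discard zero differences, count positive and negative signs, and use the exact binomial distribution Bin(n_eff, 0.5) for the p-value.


Step 1: Discard zero differences. Original n = 11; n_eff = number of nonzero differences = 11.
Nonzero differences (with sign): -6, -7, -7, -9, -6, -4, -1, -7, -7, -8, +9
Step 2: Count signs: positive = 1, negative = 10.
Step 3: Under H0: P(positive) = 0.5, so the number of positives S ~ Bin(11, 0.5).
Step 4: Two-sided exact p-value = sum of Bin(11,0.5) probabilities at or below the observed probability = 0.011719.
Step 5: alpha = 0.1. reject H0.

n_eff = 11, pos = 1, neg = 10, p = 0.011719, reject H0.


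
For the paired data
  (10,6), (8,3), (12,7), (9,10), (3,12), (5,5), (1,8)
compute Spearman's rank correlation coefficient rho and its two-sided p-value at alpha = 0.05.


Step 1: Rank x and y separately (midranks; no ties here).
rank(x): 10->6, 8->4, 12->7, 9->5, 3->2, 5->3, 1->1
rank(y): 6->3, 3->1, 7->4, 10->6, 12->7, 5->2, 8->5
Step 2: d_i = R_x(i) - R_y(i); compute d_i^2.
  (6-3)^2=9, (4-1)^2=9, (7-4)^2=9, (5-6)^2=1, (2-7)^2=25, (3-2)^2=1, (1-5)^2=16
sum(d^2) = 70.
Step 3: rho = 1 - 6*70 / (7*(7^2 - 1)) = 1 - 420/336 = -0.250000.
Step 4: Under H0, t = rho * sqrt((n-2)/(1-rho^2)) = -0.5774 ~ t(5).
Step 5: Two-sided p-value from the t-distribution with 5 df = 0.588724.
Step 6: alpha = 0.05. fail to reject H0.

rho = -0.2500, p = 0.588724, fail to reject H0 at alpha = 0.05.


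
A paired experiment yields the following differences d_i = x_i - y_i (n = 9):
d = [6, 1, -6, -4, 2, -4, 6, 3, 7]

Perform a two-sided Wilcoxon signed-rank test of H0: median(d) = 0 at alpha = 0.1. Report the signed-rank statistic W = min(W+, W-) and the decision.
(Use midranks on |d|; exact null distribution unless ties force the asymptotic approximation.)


Step 1: Drop any zero differences (none here) and take |d_i|.
|d| = [6, 1, 6, 4, 2, 4, 6, 3, 7]
Step 2: Midrank |d_i| (ties get averaged ranks).
ranks: |6|->7, |1|->1, |6|->7, |4|->4.5, |2|->2, |4|->4.5, |6|->7, |3|->3, |7|->9
Step 3: Attach original signs; sum ranks with positive sign and with negative sign.
W+ = 7 + 1 + 2 + 7 + 3 + 9 = 29
W- = 7 + 4.5 + 4.5 = 16
(Check: W+ + W- = 45 should equal n(n+1)/2 = 45.)
Step 4: Test statistic W = min(W+, W-) = 16.
Step 5: Ties in |d|, so use the tie-corrected normal approximation.
        E[W] = n(n+1)/4 = 9*10/4 = 22.5.
        Tie groups: |d|=4 (t=2), |d|=6 (t=3); sum(t^3 - t) = 30.
        Var[W] = n(n+1)(2n+1)/24 - sum(t^3-t)/48 = 1710/24 - 30/48 = 70.625.
        z = (W - E[W]) / sqrt(Var[W]) = (16 - 22.5) / 8.4039 = -0.7735.
        Two-sided p = 2*Phi(z) = 0.439254.
Step 6: alpha = 0.1. fail to reject H0.

W+ = 29, W- = 16, W = min = 16, p = 0.439254, fail to reject H0.


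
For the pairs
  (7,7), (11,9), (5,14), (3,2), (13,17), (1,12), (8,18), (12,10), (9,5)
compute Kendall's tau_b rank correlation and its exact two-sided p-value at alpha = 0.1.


Step 1: Enumerate the 36 unordered pairs (i,j) with i<j and classify each by sign(x_j-x_i) * sign(y_j-y_i).
  (1,2):dx=+4,dy=+2->C; (1,3):dx=-2,dy=+7->D; (1,4):dx=-4,dy=-5->C; (1,5):dx=+6,dy=+10->C
  (1,6):dx=-6,dy=+5->D; (1,7):dx=+1,dy=+11->C; (1,8):dx=+5,dy=+3->C; (1,9):dx=+2,dy=-2->D
  (2,3):dx=-6,dy=+5->D; (2,4):dx=-8,dy=-7->C; (2,5):dx=+2,dy=+8->C; (2,6):dx=-10,dy=+3->D
  (2,7):dx=-3,dy=+9->D; (2,8):dx=+1,dy=+1->C; (2,9):dx=-2,dy=-4->C; (3,4):dx=-2,dy=-12->C
  (3,5):dx=+8,dy=+3->C; (3,6):dx=-4,dy=-2->C; (3,7):dx=+3,dy=+4->C; (3,8):dx=+7,dy=-4->D
  (3,9):dx=+4,dy=-9->D; (4,5):dx=+10,dy=+15->C; (4,6):dx=-2,dy=+10->D; (4,7):dx=+5,dy=+16->C
  (4,8):dx=+9,dy=+8->C; (4,9):dx=+6,dy=+3->C; (5,6):dx=-12,dy=-5->C; (5,7):dx=-5,dy=+1->D
  (5,8):dx=-1,dy=-7->C; (5,9):dx=-4,dy=-12->C; (6,7):dx=+7,dy=+6->C; (6,8):dx=+11,dy=-2->D
  (6,9):dx=+8,dy=-7->D; (7,8):dx=+4,dy=-8->D; (7,9):dx=+1,dy=-13->D; (8,9):dx=-3,dy=-5->C
Step 2: C = 22, D = 14, total pairs = 36.
Step 3: tau = (C - D)/(n(n-1)/2) = (22 - 14)/36 = 0.222222.
Step 4: Exact two-sided p-value (enumerate n! = 362880 permutations of y under H0): p = 0.476709.
Step 5: alpha = 0.1. fail to reject H0.

tau_b = 0.2222 (C=22, D=14), p = 0.476709, fail to reject H0.


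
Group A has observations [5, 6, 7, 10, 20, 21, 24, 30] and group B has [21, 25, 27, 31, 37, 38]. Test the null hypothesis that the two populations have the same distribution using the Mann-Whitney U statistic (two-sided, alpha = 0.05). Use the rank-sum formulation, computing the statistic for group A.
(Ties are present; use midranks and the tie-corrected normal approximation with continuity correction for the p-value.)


Step 1: Combine and sort all 14 observations; assign midranks.
sorted (value, group): (5,X), (6,X), (7,X), (10,X), (20,X), (21,X), (21,Y), (24,X), (25,Y), (27,Y), (30,X), (31,Y), (37,Y), (38,Y)
ranks: 5->1, 6->2, 7->3, 10->4, 20->5, 21->6.5, 21->6.5, 24->8, 25->9, 27->10, 30->11, 31->12, 37->13, 38->14
Step 2: Rank sum for X: R1 = 1 + 2 + 3 + 4 + 5 + 6.5 + 8 + 11 = 40.5.
Step 3: U_X = R1 - n1(n1+1)/2 = 40.5 - 8*9/2 = 40.5 - 36 = 4.5.
       U_Y = n1*n2 - U_X = 48 - 4.5 = 43.5.
Step 4: Ties are present, so use the tie-corrected normal approximation (with continuity correction) for the p-value.
Step 5: p-value = 0.014065; compare to alpha = 0.05. reject H0.

U_X = 4.5, p = 0.014065, reject H0 at alpha = 0.05.
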